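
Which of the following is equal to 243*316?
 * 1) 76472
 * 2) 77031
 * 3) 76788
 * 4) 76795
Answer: 3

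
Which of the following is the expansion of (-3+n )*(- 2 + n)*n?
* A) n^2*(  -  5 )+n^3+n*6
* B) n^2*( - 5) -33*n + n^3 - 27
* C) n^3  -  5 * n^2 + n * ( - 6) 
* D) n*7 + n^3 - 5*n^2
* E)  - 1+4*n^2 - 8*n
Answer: A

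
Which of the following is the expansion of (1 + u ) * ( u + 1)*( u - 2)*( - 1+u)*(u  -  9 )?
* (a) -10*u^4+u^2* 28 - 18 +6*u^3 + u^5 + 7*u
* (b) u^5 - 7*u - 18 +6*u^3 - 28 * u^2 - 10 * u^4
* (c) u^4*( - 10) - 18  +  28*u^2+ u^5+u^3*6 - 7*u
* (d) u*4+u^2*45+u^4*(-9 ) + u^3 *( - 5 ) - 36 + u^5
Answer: c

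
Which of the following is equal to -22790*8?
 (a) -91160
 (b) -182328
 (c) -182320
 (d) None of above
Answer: c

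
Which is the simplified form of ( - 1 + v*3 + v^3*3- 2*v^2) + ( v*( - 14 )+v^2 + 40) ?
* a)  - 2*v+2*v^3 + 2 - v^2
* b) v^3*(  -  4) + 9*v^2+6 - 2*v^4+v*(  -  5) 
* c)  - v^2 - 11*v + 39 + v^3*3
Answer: c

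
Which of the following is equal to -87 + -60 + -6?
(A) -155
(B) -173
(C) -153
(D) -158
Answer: C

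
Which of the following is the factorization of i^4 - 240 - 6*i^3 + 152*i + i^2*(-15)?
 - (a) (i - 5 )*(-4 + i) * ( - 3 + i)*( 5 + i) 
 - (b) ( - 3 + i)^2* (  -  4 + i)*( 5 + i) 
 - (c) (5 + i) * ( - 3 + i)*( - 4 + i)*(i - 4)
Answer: c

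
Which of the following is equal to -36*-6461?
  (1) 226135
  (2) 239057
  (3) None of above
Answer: 3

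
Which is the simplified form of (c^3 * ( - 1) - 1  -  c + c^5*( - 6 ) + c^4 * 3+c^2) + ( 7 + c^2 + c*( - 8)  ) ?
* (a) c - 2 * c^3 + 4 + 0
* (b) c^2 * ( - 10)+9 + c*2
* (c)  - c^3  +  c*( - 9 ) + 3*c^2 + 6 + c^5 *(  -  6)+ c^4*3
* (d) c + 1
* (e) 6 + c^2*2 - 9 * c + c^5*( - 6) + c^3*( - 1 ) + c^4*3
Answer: e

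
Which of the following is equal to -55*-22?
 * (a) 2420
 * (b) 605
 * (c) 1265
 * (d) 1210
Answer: d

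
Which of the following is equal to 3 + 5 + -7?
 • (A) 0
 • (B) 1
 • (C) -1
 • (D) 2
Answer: B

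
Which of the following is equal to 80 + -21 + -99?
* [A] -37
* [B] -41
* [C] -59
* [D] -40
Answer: D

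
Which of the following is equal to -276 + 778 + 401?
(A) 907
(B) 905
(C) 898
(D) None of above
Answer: D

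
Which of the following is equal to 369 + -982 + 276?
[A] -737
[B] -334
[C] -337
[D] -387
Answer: C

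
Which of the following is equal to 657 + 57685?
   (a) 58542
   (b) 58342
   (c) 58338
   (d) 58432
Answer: b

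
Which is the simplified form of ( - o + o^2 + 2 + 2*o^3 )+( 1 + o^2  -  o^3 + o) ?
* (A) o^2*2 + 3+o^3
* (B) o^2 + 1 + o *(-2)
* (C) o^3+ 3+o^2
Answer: A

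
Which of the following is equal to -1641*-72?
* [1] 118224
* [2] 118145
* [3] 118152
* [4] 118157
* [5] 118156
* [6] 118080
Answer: 3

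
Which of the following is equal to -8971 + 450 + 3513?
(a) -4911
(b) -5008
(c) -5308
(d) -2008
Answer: b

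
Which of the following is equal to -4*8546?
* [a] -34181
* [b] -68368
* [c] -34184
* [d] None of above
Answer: c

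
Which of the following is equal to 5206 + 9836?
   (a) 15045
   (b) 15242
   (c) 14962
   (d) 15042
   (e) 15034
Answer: d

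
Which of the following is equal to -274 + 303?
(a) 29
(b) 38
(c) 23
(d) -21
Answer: a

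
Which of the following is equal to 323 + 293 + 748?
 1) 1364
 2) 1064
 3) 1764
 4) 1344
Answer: 1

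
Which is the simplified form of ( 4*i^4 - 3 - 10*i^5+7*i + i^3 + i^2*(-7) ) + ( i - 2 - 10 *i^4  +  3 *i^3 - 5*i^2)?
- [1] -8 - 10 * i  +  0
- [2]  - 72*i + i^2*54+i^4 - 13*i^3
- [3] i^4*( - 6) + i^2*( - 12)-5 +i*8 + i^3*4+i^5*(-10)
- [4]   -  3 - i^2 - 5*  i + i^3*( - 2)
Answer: 3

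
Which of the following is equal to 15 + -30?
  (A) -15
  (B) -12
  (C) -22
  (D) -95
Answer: A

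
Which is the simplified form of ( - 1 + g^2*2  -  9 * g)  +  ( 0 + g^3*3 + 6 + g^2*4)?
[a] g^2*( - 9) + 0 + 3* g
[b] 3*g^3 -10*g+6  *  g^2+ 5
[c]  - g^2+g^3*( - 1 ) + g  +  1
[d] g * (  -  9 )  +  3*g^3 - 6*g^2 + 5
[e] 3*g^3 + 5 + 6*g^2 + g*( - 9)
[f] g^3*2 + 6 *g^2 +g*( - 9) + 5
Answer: e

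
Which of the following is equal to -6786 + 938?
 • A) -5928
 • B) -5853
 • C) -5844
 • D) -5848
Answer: D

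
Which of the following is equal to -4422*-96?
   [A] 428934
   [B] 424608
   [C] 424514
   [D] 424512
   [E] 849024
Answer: D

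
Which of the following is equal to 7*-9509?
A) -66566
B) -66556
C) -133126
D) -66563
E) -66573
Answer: D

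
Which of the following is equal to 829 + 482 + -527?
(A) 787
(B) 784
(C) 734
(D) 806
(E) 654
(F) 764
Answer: B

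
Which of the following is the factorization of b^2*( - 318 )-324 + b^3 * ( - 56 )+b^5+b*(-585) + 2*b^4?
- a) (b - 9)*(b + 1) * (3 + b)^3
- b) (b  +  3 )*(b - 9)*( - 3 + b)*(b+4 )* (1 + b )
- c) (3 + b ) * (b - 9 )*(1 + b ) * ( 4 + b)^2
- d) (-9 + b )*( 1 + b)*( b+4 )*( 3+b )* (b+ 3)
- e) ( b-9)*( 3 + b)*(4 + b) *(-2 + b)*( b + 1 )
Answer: d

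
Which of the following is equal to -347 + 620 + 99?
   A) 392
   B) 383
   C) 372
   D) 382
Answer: C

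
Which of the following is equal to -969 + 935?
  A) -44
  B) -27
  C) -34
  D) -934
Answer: C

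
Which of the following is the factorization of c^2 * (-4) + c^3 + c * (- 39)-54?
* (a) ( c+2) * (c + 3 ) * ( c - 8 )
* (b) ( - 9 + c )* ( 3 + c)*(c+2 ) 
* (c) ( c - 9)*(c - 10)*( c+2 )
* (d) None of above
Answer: b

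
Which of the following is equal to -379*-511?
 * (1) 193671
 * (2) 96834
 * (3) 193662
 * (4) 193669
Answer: 4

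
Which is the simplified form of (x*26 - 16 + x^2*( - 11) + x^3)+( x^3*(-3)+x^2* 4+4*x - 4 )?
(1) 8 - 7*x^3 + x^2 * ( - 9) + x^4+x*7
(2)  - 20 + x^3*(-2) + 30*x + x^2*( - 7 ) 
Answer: 2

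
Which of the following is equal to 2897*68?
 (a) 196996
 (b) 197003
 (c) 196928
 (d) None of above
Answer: a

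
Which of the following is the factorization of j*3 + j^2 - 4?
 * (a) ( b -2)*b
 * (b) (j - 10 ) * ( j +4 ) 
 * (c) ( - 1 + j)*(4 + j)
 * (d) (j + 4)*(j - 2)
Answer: c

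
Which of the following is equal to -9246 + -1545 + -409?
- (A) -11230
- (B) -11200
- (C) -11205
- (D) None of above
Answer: B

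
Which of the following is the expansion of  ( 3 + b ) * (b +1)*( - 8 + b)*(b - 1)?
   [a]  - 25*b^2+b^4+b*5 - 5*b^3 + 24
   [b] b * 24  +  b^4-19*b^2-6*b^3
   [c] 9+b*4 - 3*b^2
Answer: a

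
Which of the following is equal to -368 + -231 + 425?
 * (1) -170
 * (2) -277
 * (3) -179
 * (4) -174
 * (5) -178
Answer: 4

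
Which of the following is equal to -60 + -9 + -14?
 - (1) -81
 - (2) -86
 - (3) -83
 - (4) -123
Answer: 3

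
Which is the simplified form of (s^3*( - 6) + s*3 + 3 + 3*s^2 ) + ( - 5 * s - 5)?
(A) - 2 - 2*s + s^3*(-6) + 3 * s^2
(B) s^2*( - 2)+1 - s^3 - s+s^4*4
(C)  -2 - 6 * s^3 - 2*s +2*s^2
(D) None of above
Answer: A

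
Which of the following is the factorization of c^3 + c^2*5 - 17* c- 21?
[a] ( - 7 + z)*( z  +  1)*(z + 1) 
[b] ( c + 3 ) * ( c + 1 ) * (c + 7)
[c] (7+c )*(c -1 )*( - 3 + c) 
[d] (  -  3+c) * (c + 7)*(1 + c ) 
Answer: d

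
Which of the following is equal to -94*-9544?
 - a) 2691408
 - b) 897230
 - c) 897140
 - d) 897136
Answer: d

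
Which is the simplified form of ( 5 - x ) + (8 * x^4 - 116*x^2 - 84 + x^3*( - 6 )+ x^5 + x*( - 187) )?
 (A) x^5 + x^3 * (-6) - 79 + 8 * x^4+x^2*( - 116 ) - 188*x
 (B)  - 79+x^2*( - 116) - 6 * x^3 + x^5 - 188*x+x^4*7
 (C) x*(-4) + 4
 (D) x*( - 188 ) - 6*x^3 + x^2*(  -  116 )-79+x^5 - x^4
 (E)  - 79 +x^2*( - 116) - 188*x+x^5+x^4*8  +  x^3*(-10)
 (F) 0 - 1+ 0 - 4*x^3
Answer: A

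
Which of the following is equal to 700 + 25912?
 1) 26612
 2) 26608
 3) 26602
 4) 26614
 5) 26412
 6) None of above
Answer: 1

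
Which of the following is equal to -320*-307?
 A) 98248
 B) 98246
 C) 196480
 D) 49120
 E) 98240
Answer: E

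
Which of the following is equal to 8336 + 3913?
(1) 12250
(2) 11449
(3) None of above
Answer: 3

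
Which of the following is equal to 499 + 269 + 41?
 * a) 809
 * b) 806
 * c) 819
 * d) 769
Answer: a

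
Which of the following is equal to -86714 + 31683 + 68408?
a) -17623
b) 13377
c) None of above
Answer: b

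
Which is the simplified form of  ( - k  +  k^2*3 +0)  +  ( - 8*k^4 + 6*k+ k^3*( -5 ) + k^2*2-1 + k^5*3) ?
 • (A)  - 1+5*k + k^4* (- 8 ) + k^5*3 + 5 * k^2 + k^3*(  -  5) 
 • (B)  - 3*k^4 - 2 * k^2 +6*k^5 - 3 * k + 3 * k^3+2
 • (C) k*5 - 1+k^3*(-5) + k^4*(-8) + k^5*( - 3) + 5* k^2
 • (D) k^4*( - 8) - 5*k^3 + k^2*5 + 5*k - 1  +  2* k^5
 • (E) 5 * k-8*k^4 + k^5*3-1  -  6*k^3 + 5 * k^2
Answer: A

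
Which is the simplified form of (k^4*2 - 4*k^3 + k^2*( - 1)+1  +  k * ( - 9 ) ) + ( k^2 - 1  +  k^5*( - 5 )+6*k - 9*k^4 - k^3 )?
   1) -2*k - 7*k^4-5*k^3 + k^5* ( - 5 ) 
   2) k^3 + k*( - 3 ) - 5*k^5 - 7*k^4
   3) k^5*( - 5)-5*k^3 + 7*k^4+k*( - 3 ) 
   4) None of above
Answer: 4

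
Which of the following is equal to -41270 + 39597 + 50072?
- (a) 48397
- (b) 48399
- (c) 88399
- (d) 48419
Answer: b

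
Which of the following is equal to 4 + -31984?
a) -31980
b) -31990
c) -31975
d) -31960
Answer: a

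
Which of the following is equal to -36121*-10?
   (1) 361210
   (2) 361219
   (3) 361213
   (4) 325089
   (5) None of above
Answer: 1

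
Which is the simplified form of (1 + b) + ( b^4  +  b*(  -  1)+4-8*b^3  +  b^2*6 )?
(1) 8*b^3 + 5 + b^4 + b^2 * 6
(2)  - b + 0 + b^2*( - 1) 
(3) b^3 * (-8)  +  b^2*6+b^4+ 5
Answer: 3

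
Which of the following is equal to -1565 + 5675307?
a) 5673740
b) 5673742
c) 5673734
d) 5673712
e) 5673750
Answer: b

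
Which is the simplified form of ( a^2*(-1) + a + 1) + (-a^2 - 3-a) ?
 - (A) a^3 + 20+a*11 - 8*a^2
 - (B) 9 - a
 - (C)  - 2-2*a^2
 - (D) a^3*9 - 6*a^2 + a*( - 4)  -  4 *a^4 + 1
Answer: C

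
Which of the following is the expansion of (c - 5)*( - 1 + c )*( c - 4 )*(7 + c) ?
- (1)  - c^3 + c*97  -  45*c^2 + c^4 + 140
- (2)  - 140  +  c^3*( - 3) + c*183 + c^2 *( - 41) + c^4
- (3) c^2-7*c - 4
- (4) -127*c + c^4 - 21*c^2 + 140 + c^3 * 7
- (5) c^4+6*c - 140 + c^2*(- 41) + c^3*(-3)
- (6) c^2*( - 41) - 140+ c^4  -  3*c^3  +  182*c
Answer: 2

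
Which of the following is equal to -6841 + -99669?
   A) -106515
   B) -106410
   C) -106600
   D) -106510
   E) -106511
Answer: D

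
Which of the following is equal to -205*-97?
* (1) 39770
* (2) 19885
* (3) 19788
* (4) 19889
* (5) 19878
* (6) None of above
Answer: 2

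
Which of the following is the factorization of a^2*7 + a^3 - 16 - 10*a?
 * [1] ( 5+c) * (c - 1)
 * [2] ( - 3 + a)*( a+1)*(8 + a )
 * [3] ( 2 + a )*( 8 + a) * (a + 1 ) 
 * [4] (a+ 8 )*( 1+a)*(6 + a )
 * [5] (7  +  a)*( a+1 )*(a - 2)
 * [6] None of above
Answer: 6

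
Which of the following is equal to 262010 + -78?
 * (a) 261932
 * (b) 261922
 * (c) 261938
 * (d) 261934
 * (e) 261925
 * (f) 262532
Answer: a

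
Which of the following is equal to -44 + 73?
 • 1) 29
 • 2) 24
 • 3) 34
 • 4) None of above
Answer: 1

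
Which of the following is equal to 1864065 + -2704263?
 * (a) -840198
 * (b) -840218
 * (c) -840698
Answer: a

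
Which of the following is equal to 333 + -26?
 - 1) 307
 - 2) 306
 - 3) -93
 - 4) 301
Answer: 1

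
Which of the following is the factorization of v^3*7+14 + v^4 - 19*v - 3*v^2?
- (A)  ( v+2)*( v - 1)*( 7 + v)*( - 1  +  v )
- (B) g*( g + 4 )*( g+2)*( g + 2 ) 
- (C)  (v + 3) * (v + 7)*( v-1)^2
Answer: A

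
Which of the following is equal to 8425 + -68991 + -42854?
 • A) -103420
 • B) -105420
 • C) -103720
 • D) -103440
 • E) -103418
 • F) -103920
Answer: A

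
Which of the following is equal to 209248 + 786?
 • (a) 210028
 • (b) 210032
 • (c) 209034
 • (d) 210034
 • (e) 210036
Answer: d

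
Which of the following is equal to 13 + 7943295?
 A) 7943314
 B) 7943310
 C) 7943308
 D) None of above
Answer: C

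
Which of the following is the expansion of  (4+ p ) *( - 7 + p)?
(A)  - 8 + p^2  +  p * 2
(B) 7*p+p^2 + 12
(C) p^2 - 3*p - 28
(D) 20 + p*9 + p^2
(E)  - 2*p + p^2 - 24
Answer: C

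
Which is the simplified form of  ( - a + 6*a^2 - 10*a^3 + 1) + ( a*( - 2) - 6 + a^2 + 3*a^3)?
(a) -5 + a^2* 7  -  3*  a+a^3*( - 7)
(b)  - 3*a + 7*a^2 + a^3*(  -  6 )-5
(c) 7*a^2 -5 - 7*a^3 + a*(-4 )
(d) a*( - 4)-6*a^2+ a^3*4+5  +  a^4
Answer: a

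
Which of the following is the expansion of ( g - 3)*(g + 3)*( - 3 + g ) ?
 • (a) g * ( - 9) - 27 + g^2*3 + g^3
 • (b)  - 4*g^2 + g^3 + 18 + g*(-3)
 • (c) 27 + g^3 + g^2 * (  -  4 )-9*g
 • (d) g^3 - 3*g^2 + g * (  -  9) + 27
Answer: d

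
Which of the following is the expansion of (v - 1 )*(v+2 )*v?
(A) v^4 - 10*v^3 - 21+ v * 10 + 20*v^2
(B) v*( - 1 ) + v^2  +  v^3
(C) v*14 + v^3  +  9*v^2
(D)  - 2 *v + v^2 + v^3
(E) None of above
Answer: D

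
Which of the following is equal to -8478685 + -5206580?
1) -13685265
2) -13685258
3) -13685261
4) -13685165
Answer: 1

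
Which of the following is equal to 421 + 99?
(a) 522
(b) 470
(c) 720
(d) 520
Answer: d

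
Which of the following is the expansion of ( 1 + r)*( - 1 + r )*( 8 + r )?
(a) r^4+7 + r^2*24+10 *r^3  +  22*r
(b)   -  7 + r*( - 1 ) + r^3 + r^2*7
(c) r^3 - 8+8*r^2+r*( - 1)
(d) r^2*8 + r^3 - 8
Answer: c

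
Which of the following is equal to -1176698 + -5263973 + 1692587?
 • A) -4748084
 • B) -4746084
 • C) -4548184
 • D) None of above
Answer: A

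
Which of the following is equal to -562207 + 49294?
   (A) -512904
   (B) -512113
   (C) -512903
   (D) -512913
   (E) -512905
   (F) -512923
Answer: D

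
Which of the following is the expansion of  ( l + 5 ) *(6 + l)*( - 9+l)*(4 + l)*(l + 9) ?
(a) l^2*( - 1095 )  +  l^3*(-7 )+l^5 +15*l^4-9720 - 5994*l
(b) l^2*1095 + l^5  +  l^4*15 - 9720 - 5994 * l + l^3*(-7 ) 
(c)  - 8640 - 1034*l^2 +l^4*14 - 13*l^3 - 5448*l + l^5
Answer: a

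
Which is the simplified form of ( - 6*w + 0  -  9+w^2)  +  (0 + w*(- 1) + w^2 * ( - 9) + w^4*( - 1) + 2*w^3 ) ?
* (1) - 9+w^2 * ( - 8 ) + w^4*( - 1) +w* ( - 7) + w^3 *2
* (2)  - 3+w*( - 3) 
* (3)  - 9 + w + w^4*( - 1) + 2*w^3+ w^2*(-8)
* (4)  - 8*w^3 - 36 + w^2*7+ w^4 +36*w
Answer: 1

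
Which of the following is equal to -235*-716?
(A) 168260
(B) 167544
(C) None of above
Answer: A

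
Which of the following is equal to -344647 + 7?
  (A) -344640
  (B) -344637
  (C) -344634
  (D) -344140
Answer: A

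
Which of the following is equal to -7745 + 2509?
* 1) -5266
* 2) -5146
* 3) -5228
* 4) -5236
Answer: 4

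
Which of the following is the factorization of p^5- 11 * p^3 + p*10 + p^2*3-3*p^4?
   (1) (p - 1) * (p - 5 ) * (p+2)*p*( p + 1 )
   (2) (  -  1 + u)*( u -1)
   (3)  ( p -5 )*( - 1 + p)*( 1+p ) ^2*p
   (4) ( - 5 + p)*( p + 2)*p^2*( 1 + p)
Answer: 1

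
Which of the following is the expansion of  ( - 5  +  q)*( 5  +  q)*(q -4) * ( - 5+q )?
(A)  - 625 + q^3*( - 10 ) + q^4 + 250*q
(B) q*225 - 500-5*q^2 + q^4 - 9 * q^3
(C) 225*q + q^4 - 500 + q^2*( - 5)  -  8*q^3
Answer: B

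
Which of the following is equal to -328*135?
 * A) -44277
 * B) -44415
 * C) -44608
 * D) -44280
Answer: D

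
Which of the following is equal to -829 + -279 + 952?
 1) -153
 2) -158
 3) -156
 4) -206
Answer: 3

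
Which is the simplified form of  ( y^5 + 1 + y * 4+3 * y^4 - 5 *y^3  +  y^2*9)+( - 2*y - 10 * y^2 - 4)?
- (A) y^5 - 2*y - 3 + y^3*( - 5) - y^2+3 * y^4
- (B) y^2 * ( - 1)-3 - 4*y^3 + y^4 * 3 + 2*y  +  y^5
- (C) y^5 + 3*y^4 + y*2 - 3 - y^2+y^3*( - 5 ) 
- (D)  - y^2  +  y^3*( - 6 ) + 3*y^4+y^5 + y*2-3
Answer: C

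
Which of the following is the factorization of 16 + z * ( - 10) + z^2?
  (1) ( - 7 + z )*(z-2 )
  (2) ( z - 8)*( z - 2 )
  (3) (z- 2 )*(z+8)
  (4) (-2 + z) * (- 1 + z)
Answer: 2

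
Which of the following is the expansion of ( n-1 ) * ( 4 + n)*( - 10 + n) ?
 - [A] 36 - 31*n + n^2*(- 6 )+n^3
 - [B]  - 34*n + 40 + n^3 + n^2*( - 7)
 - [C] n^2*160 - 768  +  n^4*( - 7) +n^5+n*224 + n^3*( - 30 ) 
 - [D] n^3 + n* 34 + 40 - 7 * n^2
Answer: B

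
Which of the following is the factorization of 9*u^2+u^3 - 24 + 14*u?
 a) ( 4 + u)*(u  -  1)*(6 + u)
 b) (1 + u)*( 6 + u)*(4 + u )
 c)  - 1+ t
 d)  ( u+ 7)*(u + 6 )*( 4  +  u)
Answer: a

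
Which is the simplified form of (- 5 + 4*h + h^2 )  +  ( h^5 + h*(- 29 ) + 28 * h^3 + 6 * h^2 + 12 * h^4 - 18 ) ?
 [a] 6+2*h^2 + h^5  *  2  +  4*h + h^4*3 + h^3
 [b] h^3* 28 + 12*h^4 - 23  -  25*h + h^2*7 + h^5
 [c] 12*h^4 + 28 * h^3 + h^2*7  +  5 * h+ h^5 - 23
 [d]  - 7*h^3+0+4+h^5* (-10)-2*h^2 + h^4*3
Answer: b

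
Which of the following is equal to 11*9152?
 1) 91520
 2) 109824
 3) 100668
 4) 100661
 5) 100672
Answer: 5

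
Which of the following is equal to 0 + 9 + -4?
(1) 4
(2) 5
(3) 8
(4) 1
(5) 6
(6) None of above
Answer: 2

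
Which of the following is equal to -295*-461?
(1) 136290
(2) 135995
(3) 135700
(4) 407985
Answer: 2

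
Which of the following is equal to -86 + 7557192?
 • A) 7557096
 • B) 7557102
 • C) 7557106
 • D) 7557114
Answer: C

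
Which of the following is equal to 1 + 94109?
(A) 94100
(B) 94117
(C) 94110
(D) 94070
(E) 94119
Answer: C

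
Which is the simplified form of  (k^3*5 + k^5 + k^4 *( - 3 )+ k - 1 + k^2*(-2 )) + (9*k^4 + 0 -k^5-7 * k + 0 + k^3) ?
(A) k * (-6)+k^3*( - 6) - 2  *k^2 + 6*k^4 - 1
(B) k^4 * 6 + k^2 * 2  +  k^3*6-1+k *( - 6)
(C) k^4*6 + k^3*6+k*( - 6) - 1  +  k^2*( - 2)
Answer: C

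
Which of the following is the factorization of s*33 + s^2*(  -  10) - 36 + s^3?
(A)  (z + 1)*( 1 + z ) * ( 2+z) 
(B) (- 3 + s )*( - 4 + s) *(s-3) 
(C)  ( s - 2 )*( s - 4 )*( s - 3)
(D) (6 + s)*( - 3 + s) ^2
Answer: B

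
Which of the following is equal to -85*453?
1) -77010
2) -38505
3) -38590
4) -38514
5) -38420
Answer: 2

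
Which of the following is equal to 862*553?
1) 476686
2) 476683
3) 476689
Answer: 1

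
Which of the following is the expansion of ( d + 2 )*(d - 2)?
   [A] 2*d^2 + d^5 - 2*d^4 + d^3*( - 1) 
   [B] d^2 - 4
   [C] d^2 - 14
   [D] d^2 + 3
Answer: B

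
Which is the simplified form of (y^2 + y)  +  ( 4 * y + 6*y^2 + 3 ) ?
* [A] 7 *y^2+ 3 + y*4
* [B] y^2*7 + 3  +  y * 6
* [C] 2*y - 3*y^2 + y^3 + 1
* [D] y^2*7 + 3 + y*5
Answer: D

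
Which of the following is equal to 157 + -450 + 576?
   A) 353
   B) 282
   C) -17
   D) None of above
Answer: D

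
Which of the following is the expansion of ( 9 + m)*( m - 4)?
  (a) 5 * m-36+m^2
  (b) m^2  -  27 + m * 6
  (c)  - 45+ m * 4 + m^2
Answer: a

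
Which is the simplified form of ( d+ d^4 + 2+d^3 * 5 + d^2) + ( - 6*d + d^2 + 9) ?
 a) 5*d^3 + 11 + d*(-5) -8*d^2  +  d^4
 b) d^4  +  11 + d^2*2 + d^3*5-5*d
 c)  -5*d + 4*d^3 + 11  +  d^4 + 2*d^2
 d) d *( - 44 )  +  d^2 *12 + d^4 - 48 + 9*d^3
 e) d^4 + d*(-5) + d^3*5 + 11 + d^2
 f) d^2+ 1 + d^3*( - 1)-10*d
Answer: b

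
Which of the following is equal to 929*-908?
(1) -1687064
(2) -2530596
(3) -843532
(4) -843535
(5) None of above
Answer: 3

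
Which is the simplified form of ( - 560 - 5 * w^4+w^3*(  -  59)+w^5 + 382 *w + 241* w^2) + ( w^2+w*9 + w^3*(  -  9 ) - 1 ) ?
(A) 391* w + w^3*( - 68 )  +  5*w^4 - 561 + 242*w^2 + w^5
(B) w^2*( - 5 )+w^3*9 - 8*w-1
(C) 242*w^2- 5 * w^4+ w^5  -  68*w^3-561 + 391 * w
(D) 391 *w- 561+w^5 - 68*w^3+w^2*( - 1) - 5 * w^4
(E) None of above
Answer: C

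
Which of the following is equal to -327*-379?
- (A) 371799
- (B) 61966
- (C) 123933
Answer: C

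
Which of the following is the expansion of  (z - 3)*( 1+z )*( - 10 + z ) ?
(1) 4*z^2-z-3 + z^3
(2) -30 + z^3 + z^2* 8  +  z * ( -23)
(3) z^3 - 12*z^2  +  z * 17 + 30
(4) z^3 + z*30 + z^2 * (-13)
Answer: 3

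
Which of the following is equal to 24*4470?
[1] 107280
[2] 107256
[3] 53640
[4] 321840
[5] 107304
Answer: 1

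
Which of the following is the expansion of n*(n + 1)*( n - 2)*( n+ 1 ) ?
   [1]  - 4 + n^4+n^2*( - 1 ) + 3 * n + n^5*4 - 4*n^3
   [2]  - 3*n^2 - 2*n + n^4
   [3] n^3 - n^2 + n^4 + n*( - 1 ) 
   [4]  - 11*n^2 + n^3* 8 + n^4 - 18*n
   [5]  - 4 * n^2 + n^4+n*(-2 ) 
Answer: 2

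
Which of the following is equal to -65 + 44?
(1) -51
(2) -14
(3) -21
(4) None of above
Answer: 3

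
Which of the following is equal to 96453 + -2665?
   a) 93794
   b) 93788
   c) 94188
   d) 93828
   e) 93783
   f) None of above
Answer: b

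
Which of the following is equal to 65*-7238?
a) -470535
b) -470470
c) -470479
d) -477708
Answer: b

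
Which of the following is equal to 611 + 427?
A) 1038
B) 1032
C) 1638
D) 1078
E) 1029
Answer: A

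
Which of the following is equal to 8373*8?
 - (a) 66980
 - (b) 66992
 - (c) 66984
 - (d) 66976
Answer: c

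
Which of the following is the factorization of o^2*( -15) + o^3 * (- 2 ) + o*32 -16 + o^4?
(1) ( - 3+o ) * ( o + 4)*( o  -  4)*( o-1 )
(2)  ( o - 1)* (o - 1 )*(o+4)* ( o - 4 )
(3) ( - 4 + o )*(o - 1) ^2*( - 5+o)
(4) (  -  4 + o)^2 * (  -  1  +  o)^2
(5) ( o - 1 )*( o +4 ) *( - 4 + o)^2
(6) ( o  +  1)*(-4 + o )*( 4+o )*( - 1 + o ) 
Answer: 2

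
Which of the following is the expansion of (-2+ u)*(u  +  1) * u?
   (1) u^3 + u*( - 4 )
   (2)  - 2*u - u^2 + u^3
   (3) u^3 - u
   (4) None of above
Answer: 2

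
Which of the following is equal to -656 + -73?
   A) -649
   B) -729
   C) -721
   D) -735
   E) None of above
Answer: B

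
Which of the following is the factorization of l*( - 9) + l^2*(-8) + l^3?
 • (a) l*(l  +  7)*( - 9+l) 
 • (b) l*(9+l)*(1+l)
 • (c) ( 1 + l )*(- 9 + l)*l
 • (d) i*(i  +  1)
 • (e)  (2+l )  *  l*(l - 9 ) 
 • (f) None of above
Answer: c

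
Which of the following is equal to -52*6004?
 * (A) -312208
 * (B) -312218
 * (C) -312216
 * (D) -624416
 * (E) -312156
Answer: A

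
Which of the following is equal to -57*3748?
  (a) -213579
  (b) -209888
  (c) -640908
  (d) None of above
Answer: d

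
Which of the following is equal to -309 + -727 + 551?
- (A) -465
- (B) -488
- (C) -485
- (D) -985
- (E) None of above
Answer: C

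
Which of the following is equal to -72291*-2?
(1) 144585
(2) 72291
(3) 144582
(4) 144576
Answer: 3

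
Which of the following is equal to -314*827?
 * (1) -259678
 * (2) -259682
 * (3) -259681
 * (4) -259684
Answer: 1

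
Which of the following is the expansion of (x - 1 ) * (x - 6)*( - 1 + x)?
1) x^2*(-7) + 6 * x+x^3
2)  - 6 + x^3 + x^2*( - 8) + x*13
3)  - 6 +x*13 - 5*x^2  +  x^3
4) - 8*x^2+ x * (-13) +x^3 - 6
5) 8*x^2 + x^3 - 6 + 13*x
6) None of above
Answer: 2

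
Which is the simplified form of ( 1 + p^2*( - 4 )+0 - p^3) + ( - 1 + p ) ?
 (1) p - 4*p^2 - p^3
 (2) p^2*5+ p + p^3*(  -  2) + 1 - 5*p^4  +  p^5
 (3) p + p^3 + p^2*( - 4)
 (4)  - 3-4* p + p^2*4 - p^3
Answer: 1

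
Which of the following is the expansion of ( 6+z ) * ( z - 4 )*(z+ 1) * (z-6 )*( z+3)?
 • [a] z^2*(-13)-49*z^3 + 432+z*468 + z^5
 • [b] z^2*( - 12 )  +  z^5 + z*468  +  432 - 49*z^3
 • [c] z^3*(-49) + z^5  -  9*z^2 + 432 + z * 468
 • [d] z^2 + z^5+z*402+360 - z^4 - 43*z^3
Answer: b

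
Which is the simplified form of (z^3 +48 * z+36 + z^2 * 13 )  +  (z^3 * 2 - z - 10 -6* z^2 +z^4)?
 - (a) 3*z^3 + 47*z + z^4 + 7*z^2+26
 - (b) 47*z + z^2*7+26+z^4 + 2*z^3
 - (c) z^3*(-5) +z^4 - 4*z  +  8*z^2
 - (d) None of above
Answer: a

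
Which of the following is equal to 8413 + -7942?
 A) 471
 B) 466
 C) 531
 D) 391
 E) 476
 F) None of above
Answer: A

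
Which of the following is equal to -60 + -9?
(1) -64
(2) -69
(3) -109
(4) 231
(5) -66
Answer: 2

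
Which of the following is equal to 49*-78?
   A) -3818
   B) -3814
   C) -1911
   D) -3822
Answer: D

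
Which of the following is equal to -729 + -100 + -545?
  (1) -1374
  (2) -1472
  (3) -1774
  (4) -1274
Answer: 1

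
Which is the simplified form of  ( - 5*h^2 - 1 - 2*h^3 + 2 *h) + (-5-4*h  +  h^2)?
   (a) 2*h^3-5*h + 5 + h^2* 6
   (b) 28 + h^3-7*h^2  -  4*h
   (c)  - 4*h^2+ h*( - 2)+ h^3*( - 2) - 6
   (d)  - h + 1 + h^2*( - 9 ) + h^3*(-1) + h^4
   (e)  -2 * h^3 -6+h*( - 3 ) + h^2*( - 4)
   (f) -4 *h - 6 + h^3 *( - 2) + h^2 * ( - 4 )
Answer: c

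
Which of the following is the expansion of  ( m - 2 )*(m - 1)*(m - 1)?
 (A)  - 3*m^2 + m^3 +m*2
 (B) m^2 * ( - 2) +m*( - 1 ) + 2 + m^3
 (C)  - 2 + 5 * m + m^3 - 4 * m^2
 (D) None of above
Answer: C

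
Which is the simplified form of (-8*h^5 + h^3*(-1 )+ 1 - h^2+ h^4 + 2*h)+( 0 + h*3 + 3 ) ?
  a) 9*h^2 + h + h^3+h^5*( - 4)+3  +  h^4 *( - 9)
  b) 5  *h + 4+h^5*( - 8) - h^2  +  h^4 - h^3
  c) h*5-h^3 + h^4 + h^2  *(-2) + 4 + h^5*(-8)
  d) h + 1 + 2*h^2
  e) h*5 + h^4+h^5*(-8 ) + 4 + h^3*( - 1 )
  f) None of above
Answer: b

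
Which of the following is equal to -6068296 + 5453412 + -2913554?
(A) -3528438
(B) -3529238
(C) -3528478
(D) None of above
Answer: A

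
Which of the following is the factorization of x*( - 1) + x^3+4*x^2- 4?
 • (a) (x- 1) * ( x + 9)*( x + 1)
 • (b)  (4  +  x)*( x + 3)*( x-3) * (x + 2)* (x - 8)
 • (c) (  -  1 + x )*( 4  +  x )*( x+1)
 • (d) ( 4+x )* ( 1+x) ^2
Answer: c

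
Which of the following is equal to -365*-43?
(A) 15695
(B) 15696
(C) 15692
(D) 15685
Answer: A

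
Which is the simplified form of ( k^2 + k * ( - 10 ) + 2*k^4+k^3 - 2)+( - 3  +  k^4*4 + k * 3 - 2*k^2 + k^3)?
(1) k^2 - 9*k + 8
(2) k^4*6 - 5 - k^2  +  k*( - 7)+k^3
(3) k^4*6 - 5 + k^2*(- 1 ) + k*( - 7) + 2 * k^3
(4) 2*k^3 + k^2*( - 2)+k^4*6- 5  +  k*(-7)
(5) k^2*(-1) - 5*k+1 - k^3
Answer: 3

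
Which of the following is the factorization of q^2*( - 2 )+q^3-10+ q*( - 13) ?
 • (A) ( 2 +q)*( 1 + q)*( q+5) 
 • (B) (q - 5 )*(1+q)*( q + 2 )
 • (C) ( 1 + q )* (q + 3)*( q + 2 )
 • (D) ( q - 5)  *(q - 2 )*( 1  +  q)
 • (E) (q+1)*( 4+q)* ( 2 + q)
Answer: B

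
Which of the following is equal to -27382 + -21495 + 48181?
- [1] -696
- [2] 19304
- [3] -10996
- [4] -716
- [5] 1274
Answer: 1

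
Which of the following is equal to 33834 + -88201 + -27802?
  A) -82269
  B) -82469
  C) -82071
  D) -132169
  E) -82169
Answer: E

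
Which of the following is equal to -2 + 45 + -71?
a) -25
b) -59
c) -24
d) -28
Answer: d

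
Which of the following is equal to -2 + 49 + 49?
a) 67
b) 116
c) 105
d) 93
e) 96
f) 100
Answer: e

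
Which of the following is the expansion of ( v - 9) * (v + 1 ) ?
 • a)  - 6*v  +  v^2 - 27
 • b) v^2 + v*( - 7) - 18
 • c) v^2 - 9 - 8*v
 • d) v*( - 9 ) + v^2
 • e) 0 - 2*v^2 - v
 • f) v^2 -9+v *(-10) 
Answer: c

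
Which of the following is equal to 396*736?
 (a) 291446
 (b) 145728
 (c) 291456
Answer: c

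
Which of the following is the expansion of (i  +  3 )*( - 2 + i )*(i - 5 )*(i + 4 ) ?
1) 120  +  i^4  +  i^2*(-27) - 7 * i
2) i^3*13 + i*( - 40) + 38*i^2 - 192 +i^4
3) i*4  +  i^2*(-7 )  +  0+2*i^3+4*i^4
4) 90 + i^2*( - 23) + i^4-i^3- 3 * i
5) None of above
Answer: 5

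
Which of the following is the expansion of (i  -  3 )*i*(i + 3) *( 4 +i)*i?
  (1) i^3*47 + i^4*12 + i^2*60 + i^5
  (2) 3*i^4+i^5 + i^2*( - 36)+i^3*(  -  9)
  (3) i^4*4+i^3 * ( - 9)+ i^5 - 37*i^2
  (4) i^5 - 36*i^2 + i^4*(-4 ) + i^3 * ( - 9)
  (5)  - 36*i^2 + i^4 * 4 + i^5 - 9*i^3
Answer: 5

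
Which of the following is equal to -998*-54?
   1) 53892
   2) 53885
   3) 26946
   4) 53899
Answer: 1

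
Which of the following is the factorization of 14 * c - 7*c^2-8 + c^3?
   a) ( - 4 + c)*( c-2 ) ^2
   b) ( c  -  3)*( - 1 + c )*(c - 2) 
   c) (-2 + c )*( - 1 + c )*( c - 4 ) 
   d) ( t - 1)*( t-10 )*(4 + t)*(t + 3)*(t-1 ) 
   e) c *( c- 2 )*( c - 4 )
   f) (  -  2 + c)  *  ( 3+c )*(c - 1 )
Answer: c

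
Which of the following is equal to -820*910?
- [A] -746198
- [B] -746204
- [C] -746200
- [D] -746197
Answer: C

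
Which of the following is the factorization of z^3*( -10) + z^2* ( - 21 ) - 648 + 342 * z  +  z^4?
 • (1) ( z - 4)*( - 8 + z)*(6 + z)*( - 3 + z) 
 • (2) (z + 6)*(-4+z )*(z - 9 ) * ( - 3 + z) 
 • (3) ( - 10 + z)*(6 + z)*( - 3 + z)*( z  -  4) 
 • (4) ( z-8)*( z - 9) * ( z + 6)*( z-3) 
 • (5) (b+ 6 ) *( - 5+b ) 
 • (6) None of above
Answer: 2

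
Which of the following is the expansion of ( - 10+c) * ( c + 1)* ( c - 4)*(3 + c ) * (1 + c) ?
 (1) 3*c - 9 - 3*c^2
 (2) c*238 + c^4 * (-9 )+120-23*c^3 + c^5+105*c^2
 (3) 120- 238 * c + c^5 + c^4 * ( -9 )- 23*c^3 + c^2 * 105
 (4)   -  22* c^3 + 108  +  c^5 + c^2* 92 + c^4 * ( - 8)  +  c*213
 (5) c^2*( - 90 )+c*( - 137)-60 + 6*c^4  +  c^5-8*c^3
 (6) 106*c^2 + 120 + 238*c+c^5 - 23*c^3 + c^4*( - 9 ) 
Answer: 2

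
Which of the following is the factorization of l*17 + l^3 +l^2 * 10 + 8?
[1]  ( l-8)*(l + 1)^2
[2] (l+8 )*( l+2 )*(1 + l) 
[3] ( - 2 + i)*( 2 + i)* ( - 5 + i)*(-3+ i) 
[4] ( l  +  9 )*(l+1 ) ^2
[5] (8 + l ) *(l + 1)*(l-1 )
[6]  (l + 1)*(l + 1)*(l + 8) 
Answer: 6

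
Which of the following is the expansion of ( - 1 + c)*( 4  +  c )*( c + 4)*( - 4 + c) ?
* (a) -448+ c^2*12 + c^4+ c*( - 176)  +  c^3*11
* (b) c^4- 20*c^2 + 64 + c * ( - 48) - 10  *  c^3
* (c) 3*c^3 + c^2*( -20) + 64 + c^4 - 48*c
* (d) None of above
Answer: c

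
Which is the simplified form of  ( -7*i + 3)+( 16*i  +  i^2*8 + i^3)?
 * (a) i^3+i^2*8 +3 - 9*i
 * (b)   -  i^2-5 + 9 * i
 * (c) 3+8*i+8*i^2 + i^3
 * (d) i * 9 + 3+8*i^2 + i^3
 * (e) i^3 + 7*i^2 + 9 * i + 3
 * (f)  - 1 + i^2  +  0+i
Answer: d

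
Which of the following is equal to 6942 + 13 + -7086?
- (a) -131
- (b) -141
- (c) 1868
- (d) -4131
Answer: a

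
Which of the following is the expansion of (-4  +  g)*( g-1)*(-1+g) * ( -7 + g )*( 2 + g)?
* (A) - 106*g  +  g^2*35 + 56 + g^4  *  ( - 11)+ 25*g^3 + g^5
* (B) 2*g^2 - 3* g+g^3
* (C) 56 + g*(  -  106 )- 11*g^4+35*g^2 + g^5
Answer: A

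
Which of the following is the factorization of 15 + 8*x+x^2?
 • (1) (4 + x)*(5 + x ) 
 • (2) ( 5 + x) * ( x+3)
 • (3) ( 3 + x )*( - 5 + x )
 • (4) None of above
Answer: 2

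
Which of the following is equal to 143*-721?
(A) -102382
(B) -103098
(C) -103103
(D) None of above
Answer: C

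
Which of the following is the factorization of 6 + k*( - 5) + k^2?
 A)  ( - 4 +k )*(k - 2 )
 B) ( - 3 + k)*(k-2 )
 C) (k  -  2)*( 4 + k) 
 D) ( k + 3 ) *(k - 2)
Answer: B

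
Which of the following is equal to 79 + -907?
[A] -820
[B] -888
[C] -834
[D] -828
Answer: D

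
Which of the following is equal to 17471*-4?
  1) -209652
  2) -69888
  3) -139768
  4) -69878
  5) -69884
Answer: 5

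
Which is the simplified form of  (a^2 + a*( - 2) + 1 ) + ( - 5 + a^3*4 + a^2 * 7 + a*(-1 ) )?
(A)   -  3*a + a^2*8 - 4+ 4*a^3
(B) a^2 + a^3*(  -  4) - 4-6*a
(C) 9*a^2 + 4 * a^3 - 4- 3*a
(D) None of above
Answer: A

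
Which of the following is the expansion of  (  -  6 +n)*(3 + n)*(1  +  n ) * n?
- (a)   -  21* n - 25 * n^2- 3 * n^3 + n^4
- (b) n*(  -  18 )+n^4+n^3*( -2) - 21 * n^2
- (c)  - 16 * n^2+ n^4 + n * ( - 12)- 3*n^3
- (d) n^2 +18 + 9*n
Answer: b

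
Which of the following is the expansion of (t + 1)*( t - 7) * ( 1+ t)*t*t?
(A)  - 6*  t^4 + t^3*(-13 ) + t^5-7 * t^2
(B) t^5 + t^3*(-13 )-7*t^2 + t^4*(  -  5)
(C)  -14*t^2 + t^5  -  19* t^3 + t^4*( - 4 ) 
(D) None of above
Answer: B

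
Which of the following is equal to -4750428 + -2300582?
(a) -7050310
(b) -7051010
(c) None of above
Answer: b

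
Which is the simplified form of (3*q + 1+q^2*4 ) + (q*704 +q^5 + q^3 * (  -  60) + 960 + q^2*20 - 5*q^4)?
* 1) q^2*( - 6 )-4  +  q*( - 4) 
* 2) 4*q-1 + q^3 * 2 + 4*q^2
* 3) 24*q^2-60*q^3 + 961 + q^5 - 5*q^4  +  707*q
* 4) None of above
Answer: 3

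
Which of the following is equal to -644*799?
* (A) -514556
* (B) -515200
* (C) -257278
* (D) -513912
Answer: A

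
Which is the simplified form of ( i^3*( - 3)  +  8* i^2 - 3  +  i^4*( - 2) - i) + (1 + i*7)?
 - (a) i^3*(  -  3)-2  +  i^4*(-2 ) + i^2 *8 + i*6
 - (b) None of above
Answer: a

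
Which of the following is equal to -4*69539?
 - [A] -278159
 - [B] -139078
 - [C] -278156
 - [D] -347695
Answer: C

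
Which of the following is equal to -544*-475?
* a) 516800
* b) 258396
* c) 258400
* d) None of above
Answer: c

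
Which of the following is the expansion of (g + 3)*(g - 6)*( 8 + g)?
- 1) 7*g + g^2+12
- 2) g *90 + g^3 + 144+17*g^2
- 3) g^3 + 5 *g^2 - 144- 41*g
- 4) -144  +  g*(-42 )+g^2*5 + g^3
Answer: 4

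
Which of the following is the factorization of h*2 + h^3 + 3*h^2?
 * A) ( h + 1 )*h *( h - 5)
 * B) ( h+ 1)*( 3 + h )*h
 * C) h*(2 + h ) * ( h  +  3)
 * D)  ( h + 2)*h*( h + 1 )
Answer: D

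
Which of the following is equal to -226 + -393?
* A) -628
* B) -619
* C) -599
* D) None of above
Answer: B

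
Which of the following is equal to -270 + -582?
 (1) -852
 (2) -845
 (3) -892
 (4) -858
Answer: 1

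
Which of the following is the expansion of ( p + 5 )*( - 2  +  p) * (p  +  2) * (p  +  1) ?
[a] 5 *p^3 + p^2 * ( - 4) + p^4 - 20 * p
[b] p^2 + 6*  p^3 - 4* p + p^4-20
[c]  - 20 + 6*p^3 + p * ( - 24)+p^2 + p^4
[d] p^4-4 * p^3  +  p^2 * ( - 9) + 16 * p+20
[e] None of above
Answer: c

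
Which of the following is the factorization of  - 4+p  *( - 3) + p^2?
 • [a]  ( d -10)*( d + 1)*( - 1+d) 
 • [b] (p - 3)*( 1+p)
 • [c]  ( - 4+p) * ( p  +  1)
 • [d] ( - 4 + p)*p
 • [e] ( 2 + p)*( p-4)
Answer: c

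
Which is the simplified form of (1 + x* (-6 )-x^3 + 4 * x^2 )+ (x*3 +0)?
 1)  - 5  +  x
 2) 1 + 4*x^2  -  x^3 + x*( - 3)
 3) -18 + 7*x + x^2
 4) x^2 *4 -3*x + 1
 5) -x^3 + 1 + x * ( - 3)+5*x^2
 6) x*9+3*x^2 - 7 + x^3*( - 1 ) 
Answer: 2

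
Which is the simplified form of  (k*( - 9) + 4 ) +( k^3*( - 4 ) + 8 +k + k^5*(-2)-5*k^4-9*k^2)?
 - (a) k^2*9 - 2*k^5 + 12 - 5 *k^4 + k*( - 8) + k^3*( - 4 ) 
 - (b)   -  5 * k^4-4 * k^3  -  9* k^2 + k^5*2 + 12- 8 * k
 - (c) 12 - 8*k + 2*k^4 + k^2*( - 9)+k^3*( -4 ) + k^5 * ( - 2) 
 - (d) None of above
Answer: d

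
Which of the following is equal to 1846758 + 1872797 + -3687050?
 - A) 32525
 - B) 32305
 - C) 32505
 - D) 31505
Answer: C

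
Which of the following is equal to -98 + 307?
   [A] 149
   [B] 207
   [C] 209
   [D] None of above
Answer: C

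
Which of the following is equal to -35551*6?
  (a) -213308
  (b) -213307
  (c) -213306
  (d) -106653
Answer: c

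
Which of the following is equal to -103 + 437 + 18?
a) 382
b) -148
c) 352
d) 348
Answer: c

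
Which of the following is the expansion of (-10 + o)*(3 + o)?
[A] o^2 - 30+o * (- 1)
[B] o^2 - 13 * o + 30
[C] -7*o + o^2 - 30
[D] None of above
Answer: C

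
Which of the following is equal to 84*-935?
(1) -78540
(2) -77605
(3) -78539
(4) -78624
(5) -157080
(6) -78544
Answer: 1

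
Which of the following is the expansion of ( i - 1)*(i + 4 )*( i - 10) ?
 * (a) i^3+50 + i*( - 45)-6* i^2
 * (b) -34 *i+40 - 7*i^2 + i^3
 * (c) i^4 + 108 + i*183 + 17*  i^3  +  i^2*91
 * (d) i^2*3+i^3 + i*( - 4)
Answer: b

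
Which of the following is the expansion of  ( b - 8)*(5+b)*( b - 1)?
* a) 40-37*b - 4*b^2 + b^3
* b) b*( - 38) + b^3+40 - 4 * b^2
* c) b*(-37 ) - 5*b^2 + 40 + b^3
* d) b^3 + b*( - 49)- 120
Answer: a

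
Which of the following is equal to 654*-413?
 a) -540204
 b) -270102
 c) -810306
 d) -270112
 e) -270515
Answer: b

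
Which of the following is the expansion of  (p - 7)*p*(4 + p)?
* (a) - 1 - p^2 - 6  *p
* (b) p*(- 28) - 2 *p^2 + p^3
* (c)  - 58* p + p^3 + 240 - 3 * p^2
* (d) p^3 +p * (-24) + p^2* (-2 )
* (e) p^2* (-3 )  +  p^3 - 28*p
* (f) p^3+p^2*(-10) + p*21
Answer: e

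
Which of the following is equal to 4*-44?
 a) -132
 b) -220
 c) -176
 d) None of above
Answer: c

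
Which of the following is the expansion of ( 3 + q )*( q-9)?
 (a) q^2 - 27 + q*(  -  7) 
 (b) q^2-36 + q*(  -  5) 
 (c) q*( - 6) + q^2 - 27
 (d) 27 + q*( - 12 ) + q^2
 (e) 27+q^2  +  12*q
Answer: c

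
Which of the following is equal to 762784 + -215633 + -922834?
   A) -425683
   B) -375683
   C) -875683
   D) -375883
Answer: B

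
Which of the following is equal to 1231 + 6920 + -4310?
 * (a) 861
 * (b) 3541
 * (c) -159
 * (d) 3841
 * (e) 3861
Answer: d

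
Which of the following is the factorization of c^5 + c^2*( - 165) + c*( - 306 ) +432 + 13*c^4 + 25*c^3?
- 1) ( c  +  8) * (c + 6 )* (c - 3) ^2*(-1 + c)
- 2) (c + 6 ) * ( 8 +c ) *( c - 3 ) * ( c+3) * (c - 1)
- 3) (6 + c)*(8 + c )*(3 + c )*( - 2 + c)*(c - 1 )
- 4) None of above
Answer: 2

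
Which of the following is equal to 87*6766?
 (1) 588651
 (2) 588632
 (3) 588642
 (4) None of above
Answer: 3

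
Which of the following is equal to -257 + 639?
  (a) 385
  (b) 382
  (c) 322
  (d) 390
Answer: b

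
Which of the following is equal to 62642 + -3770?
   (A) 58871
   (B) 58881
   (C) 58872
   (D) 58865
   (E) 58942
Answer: C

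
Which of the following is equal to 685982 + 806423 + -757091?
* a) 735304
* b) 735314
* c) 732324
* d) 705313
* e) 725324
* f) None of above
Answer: b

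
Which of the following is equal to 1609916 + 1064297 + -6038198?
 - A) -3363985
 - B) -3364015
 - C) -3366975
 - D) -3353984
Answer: A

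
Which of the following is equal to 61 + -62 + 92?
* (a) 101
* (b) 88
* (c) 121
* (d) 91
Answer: d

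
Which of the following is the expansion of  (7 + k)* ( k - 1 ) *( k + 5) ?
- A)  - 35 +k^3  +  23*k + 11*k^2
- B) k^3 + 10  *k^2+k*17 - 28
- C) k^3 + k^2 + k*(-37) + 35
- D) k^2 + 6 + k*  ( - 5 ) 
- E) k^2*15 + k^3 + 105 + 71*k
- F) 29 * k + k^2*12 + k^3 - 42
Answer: A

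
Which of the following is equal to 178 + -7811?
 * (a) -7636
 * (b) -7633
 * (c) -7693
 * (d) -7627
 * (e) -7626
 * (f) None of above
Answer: b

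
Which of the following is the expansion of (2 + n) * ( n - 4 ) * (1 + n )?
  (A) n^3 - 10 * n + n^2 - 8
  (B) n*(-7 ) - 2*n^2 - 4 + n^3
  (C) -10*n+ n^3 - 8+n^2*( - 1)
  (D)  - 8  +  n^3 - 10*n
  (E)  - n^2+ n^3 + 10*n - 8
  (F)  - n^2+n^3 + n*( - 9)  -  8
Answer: C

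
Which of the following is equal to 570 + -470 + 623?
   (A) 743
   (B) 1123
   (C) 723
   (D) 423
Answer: C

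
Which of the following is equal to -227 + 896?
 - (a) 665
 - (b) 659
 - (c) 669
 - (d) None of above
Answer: c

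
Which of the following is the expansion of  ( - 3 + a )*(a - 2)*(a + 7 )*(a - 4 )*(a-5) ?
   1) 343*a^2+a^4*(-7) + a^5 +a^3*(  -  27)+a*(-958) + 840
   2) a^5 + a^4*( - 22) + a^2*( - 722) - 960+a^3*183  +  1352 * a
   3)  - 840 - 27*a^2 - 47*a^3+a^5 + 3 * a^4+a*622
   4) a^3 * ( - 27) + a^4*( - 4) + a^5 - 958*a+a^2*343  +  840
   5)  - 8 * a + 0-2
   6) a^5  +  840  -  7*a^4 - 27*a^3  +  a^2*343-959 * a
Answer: 1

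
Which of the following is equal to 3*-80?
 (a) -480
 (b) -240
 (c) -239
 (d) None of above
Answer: b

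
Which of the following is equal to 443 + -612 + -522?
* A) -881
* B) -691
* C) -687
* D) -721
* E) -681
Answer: B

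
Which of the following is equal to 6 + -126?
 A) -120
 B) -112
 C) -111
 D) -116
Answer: A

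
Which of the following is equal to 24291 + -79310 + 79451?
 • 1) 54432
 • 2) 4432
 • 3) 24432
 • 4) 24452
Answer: 3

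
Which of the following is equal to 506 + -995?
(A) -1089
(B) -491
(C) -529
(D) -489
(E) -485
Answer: D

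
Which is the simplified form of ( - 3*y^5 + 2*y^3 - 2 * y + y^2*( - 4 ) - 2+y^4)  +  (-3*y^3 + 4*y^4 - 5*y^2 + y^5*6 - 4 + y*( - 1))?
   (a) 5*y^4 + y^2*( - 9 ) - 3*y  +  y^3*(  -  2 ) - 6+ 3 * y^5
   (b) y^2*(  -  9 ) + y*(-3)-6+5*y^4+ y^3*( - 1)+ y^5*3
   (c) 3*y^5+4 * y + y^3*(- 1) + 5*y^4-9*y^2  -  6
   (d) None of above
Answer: b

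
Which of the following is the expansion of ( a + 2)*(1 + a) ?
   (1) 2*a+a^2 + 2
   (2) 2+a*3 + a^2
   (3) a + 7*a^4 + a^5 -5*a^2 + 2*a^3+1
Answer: 2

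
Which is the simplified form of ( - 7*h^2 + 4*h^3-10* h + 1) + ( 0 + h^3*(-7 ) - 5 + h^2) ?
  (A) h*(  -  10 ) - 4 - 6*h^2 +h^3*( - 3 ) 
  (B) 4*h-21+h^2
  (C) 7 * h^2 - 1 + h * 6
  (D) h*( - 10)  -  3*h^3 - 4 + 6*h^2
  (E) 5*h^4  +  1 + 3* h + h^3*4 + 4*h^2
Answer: A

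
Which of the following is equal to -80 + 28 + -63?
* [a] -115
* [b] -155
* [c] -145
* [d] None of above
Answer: a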